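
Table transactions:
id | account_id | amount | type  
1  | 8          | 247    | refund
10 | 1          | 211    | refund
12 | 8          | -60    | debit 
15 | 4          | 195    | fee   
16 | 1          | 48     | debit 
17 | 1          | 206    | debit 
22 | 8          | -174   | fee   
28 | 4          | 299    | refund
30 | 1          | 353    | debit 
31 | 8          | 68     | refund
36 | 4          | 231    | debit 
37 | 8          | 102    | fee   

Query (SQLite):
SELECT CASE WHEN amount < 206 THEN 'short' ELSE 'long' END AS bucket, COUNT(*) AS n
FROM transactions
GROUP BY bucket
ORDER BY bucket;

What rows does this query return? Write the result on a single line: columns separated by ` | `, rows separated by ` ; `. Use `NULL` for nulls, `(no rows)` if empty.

long | 6 ; short | 6

Bucket rows by amount < 206 → 'short' else 'long'; count each bucket.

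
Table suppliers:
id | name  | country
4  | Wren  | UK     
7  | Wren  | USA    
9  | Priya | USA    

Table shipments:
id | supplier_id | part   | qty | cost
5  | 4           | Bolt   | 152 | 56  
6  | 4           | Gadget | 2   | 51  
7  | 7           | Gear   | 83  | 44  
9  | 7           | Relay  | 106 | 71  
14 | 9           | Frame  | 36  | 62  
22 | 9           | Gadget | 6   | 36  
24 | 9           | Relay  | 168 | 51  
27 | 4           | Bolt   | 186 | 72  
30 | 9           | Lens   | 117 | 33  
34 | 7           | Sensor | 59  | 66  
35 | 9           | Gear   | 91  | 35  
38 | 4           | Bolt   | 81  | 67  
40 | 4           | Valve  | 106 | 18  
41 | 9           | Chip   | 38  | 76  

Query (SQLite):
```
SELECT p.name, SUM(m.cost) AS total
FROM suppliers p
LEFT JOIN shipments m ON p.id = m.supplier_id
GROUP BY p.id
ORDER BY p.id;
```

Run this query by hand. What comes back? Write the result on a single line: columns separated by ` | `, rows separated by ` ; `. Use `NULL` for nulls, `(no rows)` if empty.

Wren | 264 ; Wren | 181 ; Priya | 293

LEFT JOIN keeps every suppliers row; unmatched ones get NULL for shipments columns.
Group by suppliers.id and compute SUM(m.cost). SUM over an all-NULL group is NULL.
  4: ids {5, 6, 27, 38, 40} → SUM(m.cost)=264
  7: ids {7, 9, 34} → SUM(m.cost)=181
  9: ids {14, 22, 24, 30, 35, 41} → SUM(m.cost)=293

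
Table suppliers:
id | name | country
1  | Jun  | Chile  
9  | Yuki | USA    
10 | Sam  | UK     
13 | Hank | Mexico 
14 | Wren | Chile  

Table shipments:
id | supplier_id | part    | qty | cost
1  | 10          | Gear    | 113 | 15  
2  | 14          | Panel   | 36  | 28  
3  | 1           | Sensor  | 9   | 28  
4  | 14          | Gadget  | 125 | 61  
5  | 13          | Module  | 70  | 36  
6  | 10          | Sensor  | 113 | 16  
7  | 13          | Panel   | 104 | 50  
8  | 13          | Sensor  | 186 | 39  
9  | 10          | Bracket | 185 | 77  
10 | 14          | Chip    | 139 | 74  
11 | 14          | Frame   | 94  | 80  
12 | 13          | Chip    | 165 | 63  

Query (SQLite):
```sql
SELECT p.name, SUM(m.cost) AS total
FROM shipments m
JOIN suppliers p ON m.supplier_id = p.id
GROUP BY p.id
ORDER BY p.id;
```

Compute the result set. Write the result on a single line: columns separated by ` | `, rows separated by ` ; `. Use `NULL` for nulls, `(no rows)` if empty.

Jun | 28 ; Sam | 108 ; Hank | 188 ; Wren | 243

Join each shipments row to its suppliers via supplier_id.
Group joined rows by suppliers.id; compute SUM(m.cost) per group.
  1: ids {3} → SUM(m.cost)=28
  10: ids {1, 6, 9} → SUM(m.cost)=108
  13: ids {5, 7, 8, 12} → SUM(m.cost)=188
  14: ids {2, 4, 10, 11} → SUM(m.cost)=243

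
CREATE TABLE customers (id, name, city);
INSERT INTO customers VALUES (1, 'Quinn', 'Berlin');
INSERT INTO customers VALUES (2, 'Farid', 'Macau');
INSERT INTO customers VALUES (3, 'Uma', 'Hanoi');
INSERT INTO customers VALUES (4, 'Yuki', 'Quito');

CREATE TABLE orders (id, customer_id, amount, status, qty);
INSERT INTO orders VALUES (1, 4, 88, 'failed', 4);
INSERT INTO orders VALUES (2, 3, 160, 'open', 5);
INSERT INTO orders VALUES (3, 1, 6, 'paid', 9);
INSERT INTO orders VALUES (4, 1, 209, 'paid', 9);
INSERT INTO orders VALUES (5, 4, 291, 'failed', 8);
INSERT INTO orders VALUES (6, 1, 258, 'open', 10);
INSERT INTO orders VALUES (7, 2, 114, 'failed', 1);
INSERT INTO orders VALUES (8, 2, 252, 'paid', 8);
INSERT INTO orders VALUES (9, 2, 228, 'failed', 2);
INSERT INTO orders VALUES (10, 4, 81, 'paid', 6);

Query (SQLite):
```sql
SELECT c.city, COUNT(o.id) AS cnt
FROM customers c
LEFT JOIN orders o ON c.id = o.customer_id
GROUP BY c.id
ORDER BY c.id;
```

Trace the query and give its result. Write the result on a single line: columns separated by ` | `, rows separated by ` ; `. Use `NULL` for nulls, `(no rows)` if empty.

LEFT JOIN keeps every customers row; unmatched ones get NULL for orders columns.
Group by customers.id and compute COUNT(o.id). COUNT(col) of an all-NULL group is 0.
  1: ids {3, 4, 6} → COUNT(o.id)=3
  2: ids {7, 8, 9} → COUNT(o.id)=3
  3: ids {2} → COUNT(o.id)=1
  4: ids {1, 5, 10} → COUNT(o.id)=3

Berlin | 3 ; Macau | 3 ; Hanoi | 1 ; Quito | 3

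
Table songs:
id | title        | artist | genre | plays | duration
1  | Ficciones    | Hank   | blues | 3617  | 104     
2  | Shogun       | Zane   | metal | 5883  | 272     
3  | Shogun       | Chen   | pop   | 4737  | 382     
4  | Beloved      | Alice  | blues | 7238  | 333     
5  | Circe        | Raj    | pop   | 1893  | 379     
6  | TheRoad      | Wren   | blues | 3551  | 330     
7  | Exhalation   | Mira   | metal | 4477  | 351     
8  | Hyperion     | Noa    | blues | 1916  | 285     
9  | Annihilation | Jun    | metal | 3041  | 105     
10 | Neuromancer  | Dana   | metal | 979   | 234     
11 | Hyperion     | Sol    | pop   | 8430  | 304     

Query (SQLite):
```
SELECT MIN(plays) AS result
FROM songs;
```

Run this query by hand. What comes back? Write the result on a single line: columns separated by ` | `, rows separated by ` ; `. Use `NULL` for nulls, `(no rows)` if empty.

979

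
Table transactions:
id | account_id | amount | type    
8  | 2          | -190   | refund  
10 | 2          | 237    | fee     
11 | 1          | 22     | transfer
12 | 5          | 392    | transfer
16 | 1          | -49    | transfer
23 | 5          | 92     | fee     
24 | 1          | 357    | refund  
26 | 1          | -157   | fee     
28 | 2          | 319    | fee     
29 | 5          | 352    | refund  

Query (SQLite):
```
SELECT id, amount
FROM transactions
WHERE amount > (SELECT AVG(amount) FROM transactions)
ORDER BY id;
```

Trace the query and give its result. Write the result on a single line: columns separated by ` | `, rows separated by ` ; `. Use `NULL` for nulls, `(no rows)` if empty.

10 | 237 ; 12 | 392 ; 24 | 357 ; 28 | 319 ; 29 | 352

Scalar subquery: AVG(amount) over all transactions rows = 137.5.
Keep rows where amount > that value.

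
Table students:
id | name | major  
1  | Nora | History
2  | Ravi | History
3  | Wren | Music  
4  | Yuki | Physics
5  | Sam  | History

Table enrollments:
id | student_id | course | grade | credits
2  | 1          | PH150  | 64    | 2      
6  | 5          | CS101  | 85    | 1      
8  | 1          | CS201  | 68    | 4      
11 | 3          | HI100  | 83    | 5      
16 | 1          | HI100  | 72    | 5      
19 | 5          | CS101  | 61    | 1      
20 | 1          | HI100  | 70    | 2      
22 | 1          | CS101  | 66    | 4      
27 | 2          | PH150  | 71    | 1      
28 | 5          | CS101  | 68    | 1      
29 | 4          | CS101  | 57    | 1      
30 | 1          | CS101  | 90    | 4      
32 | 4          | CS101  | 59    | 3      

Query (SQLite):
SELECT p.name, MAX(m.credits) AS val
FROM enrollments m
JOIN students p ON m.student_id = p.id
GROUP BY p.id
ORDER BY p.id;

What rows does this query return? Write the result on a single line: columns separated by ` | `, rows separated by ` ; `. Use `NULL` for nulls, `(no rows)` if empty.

Join each enrollments row to its students via student_id.
Group joined rows by students.id; compute MAX(m.credits) per group.
  1: ids {2, 8, 16, 20, 22, 30} → MAX(m.credits)=5
  2: ids {27} → MAX(m.credits)=1
  3: ids {11} → MAX(m.credits)=5
  4: ids {29, 32} → MAX(m.credits)=3
  5: ids {6, 19, 28} → MAX(m.credits)=1

Nora | 5 ; Ravi | 1 ; Wren | 5 ; Yuki | 3 ; Sam | 1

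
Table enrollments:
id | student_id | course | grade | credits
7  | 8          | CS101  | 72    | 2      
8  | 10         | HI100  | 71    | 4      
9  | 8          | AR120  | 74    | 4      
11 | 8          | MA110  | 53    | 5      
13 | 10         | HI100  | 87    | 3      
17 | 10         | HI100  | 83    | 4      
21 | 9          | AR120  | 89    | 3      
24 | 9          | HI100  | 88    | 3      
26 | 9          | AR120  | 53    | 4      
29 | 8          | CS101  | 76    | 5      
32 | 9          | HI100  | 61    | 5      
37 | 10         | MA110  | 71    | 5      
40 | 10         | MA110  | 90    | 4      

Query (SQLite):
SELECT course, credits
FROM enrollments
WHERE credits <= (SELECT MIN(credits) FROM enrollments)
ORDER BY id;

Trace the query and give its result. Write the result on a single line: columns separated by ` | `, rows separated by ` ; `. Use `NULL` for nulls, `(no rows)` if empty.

Scalar subquery: MIN(credits) over all enrollments rows = 2.
Keep rows where credits <= that value.

CS101 | 2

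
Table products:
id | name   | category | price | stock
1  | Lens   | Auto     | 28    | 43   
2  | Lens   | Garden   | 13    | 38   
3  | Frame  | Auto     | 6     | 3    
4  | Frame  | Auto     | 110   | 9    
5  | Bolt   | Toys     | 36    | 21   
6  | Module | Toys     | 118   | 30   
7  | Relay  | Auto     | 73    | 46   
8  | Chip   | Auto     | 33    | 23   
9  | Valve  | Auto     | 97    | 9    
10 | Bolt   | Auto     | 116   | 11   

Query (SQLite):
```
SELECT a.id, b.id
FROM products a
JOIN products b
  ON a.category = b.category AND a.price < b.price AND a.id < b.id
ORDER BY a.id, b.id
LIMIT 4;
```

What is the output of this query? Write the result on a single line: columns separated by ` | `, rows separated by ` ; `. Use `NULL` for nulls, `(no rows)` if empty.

Pairs (a,b) with same category, a.price < b.price, a.id < b.id.
category groups: Auto:{1,3,4,7,8,9,10} Garden:{2} Toys:{5,6}
Ordered by (a.id, b.id); first 4.

1 | 4 ; 1 | 7 ; 1 | 8 ; 1 | 9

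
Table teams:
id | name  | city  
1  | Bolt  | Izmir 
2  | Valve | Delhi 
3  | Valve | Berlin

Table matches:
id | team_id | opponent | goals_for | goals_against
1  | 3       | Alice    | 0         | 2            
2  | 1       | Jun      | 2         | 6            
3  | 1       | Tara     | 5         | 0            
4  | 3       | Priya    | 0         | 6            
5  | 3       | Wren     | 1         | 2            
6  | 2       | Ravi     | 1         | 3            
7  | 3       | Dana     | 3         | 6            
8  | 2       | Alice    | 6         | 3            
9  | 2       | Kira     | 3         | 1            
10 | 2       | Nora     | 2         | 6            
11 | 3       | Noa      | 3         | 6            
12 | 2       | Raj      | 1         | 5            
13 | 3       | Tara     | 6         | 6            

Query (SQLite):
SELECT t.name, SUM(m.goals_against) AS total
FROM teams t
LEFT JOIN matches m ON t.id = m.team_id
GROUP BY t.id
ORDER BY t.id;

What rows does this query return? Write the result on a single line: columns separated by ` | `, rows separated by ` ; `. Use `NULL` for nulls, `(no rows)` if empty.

Bolt | 6 ; Valve | 18 ; Valve | 28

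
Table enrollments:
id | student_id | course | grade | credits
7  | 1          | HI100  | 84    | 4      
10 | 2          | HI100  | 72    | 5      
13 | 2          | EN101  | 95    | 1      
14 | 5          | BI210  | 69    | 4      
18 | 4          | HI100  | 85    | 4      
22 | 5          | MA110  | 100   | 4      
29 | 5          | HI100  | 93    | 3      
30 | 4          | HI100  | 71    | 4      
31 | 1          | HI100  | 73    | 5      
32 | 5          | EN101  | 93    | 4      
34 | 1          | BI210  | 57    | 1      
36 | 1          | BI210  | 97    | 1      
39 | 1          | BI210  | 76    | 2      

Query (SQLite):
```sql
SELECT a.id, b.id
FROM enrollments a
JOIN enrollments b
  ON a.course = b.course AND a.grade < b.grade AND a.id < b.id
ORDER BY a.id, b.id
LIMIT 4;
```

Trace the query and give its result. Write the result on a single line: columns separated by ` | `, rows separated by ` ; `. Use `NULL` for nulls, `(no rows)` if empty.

7 | 18 ; 7 | 29 ; 10 | 18 ; 10 | 29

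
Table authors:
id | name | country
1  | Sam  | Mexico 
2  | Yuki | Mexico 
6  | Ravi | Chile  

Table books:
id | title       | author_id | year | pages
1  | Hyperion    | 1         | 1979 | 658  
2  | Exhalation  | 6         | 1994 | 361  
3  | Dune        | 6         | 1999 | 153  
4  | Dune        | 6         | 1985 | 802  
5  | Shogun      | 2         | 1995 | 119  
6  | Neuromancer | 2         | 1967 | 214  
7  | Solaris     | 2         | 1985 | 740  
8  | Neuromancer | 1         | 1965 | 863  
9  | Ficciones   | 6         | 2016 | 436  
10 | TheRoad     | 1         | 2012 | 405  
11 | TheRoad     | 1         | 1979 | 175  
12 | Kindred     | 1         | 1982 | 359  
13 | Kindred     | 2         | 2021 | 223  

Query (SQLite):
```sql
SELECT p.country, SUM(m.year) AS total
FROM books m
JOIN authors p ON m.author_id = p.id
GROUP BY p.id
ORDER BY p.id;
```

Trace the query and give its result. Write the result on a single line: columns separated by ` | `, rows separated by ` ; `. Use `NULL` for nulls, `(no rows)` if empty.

Join each books row to its authors via author_id.
Group joined rows by authors.id; compute SUM(m.year) per group.
  1: ids {1, 8, 10, 11, 12} → SUM(m.year)=9917
  2: ids {5, 6, 7, 13} → SUM(m.year)=7968
  6: ids {2, 3, 4, 9} → SUM(m.year)=7994

Mexico | 9917 ; Mexico | 7968 ; Chile | 7994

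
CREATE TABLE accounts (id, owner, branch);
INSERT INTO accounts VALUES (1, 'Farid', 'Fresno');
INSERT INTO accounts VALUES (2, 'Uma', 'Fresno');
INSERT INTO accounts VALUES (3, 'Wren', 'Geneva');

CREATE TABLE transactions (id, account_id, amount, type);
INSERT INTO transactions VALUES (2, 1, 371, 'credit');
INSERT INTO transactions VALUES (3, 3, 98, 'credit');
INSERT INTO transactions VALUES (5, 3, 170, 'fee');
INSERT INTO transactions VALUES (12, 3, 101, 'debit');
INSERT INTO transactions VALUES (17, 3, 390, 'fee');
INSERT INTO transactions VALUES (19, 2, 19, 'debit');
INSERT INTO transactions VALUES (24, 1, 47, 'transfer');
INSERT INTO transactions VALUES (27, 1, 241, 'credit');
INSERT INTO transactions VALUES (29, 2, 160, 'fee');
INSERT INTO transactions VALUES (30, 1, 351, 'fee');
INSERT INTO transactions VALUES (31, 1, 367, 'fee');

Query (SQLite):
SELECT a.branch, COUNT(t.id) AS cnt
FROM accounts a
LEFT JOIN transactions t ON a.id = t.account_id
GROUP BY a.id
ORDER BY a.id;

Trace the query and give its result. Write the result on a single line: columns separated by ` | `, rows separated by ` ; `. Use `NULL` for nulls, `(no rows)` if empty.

Fresno | 5 ; Fresno | 2 ; Geneva | 4

LEFT JOIN keeps every accounts row; unmatched ones get NULL for transactions columns.
Group by accounts.id and compute COUNT(t.id). COUNT(col) of an all-NULL group is 0.
  1: ids {2, 24, 27, 30, 31} → COUNT(t.id)=5
  2: ids {19, 29} → COUNT(t.id)=2
  3: ids {3, 5, 12, 17} → COUNT(t.id)=4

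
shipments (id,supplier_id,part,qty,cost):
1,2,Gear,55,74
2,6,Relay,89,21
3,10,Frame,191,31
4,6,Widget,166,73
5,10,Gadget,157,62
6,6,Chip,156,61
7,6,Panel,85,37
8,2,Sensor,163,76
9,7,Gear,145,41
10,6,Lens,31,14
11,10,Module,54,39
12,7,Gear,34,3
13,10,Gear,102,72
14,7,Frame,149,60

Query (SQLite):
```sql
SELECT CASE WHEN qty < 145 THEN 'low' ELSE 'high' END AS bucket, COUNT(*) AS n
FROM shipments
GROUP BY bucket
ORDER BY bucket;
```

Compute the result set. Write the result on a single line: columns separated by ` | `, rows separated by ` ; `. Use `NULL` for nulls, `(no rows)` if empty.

high | 7 ; low | 7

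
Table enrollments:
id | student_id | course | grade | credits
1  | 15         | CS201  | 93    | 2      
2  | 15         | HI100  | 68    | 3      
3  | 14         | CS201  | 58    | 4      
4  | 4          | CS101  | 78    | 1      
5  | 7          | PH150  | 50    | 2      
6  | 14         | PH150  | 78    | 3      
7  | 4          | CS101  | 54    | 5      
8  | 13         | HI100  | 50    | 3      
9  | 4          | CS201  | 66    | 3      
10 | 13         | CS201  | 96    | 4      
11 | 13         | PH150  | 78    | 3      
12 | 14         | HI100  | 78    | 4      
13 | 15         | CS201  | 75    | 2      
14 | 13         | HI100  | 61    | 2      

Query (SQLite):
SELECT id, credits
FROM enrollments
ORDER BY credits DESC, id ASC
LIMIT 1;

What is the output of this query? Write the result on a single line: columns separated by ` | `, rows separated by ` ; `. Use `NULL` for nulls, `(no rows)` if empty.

Sort by credits desc, tiebreak id asc: (5, id=7), (4, id=3), (4, id=10), (4, id=12) …. Take first 1.

7 | 5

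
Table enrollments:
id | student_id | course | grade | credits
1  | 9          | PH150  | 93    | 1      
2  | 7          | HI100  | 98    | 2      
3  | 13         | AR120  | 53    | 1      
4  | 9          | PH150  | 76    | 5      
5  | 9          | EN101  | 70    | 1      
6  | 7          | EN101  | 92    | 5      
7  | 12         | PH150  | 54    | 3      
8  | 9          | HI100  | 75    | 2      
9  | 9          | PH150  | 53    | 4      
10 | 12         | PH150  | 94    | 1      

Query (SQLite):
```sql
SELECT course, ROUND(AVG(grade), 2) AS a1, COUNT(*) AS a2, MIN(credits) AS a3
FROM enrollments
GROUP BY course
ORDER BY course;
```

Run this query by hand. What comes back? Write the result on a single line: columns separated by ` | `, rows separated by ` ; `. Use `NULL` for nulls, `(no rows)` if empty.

AR120 | 53 | 1 | 1 ; EN101 | 81 | 2 | 1 ; HI100 | 86.5 | 2 | 2 ; PH150 | 74 | 5 | 1

Group enrollments by course.
Per group compute: ROUND(AVG(grade), 2), COUNT(*), MIN(credits).
  AR120: ids {3} → ROUND(AVG(grade), 2)=53, COUNT(*)=1, MIN(credits)=1
  EN101: ids {5, 6} → ROUND(AVG(grade), 2)=81, COUNT(*)=2, MIN(credits)=1
  HI100: ids {2, 8} → ROUND(AVG(grade), 2)=86.5, COUNT(*)=2, MIN(credits)=2
  PH150: ids {1, 4, 7, 9, 10} → ROUND(AVG(grade), 2)=74, COUNT(*)=5, MIN(credits)=1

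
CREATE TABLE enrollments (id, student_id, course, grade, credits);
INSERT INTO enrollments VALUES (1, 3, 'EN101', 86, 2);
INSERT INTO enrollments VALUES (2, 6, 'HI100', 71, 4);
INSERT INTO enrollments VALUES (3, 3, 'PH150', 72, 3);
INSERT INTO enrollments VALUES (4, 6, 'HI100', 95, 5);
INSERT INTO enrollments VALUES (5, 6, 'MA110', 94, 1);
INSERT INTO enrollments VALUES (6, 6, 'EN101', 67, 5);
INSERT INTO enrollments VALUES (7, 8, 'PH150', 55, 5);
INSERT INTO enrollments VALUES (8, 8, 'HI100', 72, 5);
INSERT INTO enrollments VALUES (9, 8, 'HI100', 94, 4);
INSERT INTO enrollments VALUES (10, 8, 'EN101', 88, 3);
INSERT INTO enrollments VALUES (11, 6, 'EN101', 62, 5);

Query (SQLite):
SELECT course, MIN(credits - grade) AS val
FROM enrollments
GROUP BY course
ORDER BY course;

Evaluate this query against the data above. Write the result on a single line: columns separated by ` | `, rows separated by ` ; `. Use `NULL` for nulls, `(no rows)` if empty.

EN101 | -85 ; HI100 | -90 ; MA110 | -93 ; PH150 | -69

For each row compute credits - grade.
Group by course; take MIN of the expression per group.
  EN101: ids {1, 6, 10, 11} → MIN(credits - grade)=-85
  HI100: ids {2, 4, 8, 9} → MIN(credits - grade)=-90
  MA110: ids {5} → MIN(credits - grade)=-93
  PH150: ids {3, 7} → MIN(credits - grade)=-69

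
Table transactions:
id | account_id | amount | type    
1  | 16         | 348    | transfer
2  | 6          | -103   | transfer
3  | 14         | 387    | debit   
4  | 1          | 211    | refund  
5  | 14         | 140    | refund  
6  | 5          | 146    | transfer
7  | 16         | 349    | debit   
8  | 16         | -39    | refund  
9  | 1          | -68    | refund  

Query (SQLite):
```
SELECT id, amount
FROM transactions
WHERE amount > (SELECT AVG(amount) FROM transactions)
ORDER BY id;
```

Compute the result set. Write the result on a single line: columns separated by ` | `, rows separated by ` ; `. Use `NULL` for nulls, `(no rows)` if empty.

1 | 348 ; 3 | 387 ; 4 | 211 ; 7 | 349

Scalar subquery: AVG(amount) over all transactions rows = 152.333333 (≈; comparison uses full precision).
Keep rows where amount > that value.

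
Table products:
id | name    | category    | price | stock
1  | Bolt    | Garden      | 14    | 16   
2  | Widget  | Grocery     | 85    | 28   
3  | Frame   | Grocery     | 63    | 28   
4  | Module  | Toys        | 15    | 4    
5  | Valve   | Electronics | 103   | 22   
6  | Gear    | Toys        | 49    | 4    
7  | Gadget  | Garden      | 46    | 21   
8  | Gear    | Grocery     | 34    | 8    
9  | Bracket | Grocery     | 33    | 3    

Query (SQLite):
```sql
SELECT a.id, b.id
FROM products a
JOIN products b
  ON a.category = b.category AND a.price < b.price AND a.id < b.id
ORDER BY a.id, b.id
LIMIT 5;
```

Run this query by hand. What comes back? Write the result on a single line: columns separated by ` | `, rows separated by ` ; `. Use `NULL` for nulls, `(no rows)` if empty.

Pairs (a,b) with same category, a.price < b.price, a.id < b.id.
category groups: Electronics:{5} Garden:{1,7} Grocery:{2,3,8,9} Toys:{4,6}
Ordered by (a.id, b.id); first 5.

1 | 7 ; 4 | 6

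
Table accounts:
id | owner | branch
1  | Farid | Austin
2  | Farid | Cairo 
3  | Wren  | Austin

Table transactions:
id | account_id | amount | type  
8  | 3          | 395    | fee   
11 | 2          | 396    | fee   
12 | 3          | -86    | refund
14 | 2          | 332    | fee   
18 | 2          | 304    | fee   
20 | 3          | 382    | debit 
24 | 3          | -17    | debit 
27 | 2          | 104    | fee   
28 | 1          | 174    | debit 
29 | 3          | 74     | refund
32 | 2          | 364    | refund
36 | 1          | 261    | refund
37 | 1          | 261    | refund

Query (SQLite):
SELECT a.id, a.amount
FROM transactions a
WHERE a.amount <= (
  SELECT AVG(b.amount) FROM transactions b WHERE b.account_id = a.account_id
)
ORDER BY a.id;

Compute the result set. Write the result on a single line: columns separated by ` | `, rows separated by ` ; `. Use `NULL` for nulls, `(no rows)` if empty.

12 | -86 ; 24 | -17 ; 27 | 104 ; 28 | 174 ; 29 | 74

For each transactions row a, compute AVG(amount) over rows sharing a.account_id.
Keep row a if a.amount <= that per-group AVG.
  account_id=1: AVG(amount) = 232.0
  account_id=2: AVG(amount) = 300.0
  account_id=3: AVG(amount) = 149.6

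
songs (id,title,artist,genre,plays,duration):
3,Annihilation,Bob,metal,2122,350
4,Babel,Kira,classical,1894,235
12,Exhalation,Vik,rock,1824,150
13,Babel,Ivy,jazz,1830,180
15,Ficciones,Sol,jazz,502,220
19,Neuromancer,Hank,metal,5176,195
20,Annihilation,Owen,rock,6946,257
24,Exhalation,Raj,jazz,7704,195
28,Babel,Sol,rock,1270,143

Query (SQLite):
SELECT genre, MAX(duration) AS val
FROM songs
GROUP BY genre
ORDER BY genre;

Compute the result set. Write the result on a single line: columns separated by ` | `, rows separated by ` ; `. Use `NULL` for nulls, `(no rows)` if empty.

classical | 235 ; jazz | 220 ; metal | 350 ; rock | 257

Partition songs by genre; compute MAX(duration) within each group.
  classical: ids {4} → MAX(duration)=235
  jazz: ids {13, 15, 24} → MAX(duration)=220
  metal: ids {3, 19} → MAX(duration)=350
  rock: ids {12, 20, 28} → MAX(duration)=257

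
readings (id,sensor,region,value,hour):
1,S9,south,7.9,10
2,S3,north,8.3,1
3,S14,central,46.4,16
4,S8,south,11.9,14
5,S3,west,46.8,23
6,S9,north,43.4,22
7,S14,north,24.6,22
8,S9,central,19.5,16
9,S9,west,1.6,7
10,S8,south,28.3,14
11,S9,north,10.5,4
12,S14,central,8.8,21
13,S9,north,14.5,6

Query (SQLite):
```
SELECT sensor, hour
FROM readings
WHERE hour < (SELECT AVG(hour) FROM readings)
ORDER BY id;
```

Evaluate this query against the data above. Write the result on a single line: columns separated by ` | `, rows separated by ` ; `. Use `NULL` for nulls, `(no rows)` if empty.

S9 | 10 ; S3 | 1 ; S9 | 7 ; S9 | 4 ; S9 | 6

Scalar subquery: AVG(hour) over all readings rows = 13.538462 (≈; comparison uses full precision).
Keep rows where hour < that value.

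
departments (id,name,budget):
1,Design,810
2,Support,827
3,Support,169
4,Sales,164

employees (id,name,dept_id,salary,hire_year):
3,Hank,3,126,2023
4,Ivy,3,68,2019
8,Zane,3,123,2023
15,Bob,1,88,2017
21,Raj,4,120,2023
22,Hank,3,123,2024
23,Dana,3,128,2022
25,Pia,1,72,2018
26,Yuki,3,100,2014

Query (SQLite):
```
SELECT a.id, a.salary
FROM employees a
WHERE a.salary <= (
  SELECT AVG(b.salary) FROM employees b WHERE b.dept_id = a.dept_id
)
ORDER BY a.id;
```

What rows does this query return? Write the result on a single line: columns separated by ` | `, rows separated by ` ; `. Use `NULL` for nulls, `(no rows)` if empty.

4 | 68 ; 21 | 120 ; 25 | 72 ; 26 | 100

For each employees row a, compute AVG(salary) over rows sharing a.dept_id.
Keep row a if a.salary <= that per-group AVG.
  dept_id=1: AVG(salary) = 80.0
  dept_id=3: AVG(salary) = 111.333333
  dept_id=4: AVG(salary) = 120.0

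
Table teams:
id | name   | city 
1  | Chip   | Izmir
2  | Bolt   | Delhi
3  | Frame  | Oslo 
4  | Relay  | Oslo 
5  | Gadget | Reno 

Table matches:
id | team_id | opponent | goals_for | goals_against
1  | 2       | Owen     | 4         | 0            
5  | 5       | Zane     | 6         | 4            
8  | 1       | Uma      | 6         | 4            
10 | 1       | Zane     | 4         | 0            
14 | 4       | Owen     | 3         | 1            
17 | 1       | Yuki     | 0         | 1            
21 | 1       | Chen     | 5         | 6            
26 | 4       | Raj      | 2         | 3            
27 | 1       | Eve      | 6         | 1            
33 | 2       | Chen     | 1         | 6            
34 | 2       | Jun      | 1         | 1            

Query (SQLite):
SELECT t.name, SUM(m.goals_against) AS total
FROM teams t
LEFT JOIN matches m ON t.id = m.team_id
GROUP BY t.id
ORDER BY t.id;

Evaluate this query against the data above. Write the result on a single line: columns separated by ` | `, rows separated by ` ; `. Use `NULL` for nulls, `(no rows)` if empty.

LEFT JOIN keeps every teams row; unmatched ones get NULL for matches columns.
Group by teams.id and compute SUM(m.goals_against). SUM over an all-NULL group is NULL.
  1: ids {8, 10, 17, 21, 27} → SUM(m.goals_against)=12
  2: ids {1, 33, 34} → SUM(m.goals_against)=7
  3: ids {—} → SUM(m.goals_against)=NULL
  4: ids {14, 26} → SUM(m.goals_against)=4
  5: ids {5} → SUM(m.goals_against)=4

Chip | 12 ; Bolt | 7 ; Frame | NULL ; Relay | 4 ; Gadget | 4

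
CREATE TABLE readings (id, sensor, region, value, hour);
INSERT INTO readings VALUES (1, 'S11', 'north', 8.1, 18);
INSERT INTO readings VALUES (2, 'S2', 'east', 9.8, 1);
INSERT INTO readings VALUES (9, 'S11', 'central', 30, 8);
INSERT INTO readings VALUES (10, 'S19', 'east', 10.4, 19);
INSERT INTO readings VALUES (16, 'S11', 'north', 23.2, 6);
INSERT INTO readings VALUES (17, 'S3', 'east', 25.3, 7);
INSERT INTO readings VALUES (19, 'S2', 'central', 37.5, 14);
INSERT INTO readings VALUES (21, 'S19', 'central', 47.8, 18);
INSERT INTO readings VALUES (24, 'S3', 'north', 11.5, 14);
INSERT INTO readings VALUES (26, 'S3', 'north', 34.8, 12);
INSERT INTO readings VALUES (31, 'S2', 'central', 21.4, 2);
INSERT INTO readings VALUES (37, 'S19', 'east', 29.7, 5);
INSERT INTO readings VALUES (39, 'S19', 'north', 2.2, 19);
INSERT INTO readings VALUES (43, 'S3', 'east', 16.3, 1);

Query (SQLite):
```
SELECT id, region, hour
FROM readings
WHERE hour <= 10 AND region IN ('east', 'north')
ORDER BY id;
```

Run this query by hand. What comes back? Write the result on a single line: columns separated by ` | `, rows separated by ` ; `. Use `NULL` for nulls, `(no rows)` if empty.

hour <= 10: ids {2, 9, 16, 17, 31, 37, 43}
region IN ('east', 'north'): ids {1, 2, 10, 16, 17, 24, 26, 37, 39, 43}
Combine with AND.

2 | east | 1 ; 16 | north | 6 ; 17 | east | 7 ; 37 | east | 5 ; 43 | east | 1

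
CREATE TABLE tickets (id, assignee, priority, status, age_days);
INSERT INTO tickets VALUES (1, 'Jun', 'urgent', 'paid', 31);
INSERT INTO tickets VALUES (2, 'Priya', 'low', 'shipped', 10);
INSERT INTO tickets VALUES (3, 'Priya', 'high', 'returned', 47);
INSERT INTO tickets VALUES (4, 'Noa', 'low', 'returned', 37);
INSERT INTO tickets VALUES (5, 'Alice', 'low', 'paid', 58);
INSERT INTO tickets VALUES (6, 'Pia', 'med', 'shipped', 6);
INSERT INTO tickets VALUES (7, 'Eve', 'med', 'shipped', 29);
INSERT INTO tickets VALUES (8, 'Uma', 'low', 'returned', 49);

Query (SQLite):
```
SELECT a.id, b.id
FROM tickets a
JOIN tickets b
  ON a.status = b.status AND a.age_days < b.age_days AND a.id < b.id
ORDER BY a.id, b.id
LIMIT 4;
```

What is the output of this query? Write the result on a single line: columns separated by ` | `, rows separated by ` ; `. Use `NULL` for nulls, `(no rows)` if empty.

Pairs (a,b) with same status, a.age_days < b.age_days, a.id < b.id.
status groups: paid:{1,5} returned:{3,4,8} shipped:{2,6,7}
Ordered by (a.id, b.id); first 4.

1 | 5 ; 2 | 7 ; 3 | 8 ; 4 | 8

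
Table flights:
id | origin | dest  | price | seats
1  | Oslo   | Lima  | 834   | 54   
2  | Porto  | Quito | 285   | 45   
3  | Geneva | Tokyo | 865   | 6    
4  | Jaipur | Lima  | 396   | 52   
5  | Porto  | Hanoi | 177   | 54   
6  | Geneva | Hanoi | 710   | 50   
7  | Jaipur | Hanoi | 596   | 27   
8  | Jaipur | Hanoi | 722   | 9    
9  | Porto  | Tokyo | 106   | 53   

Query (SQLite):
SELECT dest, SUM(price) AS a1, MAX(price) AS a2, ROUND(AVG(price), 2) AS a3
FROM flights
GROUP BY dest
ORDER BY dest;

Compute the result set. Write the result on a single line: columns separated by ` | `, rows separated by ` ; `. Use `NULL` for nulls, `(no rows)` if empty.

Hanoi | 2205 | 722 | 551.25 ; Lima | 1230 | 834 | 615 ; Quito | 285 | 285 | 285 ; Tokyo | 971 | 865 | 485.5

Group flights by dest.
Per group compute: SUM(price), MAX(price), ROUND(AVG(price), 2).
  Hanoi: ids {5, 6, 7, 8} → SUM(price)=2205, MAX(price)=722, ROUND(AVG(price), 2)=551.25
  Lima: ids {1, 4} → SUM(price)=1230, MAX(price)=834, ROUND(AVG(price), 2)=615
  Quito: ids {2} → SUM(price)=285, MAX(price)=285, ROUND(AVG(price), 2)=285
  Tokyo: ids {3, 9} → SUM(price)=971, MAX(price)=865, ROUND(AVG(price), 2)=485.5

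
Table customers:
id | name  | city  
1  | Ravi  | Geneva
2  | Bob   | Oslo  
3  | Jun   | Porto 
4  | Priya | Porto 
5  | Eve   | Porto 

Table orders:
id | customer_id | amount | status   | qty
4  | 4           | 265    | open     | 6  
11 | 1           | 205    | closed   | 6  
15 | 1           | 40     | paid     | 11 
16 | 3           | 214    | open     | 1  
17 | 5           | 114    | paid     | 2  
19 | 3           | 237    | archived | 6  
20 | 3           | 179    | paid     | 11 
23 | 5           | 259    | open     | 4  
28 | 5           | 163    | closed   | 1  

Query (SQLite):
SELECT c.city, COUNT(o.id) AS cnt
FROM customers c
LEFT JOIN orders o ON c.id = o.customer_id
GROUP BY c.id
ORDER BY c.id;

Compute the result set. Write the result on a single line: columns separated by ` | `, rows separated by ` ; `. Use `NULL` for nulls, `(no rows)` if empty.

Geneva | 2 ; Oslo | 0 ; Porto | 3 ; Porto | 1 ; Porto | 3

LEFT JOIN keeps every customers row; unmatched ones get NULL for orders columns.
Group by customers.id and compute COUNT(o.id). COUNT(col) of an all-NULL group is 0.
  1: ids {11, 15} → COUNT(o.id)=2
  2: ids {—} → COUNT(o.id)=0
  3: ids {16, 19, 20} → COUNT(o.id)=3
  4: ids {4} → COUNT(o.id)=1
  5: ids {17, 23, 28} → COUNT(o.id)=3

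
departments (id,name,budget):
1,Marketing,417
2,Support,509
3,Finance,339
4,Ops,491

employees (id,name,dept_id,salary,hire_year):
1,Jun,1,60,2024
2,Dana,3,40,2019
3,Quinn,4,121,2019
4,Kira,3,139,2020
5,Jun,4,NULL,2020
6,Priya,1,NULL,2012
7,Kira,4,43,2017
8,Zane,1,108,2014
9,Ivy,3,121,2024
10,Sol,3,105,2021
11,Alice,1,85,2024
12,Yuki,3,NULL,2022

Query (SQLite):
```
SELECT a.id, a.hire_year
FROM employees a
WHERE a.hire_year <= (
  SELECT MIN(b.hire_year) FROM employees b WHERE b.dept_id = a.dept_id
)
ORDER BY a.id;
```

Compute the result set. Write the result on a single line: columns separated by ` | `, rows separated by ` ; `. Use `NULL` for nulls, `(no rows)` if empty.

2 | 2019 ; 6 | 2012 ; 7 | 2017

For each employees row a, compute MIN(hire_year) over rows sharing a.dept_id.
Keep row a if a.hire_year <= that per-group MIN.
  dept_id=1: MIN(hire_year) = 2012
  dept_id=3: MIN(hire_year) = 2019
  dept_id=4: MIN(hire_year) = 2017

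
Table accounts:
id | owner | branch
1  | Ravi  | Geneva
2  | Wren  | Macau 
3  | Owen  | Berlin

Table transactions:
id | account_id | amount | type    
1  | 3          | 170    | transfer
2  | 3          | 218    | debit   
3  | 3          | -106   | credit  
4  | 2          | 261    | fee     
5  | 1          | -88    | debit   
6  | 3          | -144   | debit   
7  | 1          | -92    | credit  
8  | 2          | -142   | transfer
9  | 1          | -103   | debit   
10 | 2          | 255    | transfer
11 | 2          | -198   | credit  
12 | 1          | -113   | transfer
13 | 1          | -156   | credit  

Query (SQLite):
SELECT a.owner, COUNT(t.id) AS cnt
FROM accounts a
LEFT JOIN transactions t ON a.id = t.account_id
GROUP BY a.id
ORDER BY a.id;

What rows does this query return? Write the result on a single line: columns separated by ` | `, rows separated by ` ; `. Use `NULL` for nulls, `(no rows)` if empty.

LEFT JOIN keeps every accounts row; unmatched ones get NULL for transactions columns.
Group by accounts.id and compute COUNT(t.id). COUNT(col) of an all-NULL group is 0.
  1: ids {5, 7, 9, 12, 13} → COUNT(t.id)=5
  2: ids {4, 8, 10, 11} → COUNT(t.id)=4
  3: ids {1, 2, 3, 6} → COUNT(t.id)=4

Ravi | 5 ; Wren | 4 ; Owen | 4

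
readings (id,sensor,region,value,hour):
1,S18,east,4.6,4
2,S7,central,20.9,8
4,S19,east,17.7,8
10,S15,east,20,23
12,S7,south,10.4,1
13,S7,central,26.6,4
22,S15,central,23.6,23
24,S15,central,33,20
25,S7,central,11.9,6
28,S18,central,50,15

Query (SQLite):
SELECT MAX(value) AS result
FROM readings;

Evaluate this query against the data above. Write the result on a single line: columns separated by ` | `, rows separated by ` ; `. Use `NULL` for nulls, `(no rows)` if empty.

50

All value values: [4.6, 20.9, 17.7, 20, 10.4, 26.6, 23.6, 33, 11.9, 50].
MAX of non-NULL values = 50.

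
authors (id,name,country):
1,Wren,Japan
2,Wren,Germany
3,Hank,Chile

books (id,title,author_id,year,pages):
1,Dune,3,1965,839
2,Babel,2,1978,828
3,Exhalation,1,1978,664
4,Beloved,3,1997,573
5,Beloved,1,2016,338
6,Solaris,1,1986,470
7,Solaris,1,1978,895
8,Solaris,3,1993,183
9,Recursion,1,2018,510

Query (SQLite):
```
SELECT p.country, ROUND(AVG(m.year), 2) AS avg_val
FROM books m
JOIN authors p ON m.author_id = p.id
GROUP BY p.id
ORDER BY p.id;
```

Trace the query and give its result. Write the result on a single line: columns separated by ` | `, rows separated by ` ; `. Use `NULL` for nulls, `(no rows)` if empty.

Join each books row to its authors via author_id.
Group joined rows by authors.id; compute ROUND(AVG(m.year), 2) per group.
  1: ids {3, 5, 6, 7, 9} → ROUND(AVG(m.year), 2)=1995.2
  2: ids {2} → ROUND(AVG(m.year), 2)=1978
  3: ids {1, 4, 8} → ROUND(AVG(m.year), 2)=1985

Japan | 1995.2 ; Germany | 1978 ; Chile | 1985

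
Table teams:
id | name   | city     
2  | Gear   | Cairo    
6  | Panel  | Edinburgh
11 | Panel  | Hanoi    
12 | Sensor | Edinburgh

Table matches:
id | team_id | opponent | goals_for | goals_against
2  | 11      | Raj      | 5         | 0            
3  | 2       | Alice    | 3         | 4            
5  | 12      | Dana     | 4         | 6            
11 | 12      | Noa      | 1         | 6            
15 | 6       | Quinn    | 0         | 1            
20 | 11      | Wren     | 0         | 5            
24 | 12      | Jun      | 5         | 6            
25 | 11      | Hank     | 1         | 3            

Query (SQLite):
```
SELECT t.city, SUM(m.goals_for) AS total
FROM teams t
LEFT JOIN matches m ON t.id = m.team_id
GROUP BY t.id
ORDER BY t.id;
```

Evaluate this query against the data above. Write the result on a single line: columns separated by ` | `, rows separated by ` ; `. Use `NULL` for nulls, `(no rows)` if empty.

LEFT JOIN keeps every teams row; unmatched ones get NULL for matches columns.
Group by teams.id and compute SUM(m.goals_for). SUM over an all-NULL group is NULL.
  2: ids {3} → SUM(m.goals_for)=3
  6: ids {15} → SUM(m.goals_for)=0
  11: ids {2, 20, 25} → SUM(m.goals_for)=6
  12: ids {5, 11, 24} → SUM(m.goals_for)=10

Cairo | 3 ; Edinburgh | 0 ; Hanoi | 6 ; Edinburgh | 10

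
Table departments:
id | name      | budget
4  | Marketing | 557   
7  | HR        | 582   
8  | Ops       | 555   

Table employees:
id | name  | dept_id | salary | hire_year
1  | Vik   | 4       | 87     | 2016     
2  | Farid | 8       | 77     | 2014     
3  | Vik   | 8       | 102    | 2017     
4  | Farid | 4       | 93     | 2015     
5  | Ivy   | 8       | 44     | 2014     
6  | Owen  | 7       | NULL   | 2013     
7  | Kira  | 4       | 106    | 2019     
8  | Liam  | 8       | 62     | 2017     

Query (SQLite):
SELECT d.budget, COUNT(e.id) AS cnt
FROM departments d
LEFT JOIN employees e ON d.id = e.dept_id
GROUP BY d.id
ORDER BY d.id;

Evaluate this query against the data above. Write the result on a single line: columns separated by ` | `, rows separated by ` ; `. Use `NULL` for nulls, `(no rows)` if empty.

LEFT JOIN keeps every departments row; unmatched ones get NULL for employees columns.
Group by departments.id and compute COUNT(e.id). COUNT(col) of an all-NULL group is 0.
  4: ids {1, 4, 7} → COUNT(e.id)=3
  7: ids {6} → COUNT(e.id)=1
  8: ids {2, 3, 5, 8} → COUNT(e.id)=4

557 | 3 ; 582 | 1 ; 555 | 4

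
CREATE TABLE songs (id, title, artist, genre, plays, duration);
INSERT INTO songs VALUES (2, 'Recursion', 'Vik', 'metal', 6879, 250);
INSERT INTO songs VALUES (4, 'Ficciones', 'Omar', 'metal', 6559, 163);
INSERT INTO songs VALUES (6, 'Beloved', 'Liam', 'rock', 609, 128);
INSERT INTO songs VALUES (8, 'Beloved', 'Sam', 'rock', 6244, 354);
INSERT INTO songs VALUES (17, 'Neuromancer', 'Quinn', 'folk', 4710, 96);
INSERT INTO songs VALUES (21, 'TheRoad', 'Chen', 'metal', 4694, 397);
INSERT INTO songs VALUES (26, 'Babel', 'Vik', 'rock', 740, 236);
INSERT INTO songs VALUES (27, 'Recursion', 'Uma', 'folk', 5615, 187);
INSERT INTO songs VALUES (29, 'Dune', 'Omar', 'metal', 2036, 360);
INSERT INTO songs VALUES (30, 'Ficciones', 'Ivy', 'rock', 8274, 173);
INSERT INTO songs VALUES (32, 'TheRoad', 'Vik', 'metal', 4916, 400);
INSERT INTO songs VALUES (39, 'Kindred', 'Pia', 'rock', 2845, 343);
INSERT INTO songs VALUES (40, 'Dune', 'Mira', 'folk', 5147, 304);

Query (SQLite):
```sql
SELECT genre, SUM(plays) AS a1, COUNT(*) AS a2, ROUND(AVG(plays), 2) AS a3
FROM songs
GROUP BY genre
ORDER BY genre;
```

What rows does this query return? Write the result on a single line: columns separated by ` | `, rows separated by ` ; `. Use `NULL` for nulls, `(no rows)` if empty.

folk | 15472 | 3 | 5157.33 ; metal | 25084 | 5 | 5016.8 ; rock | 18712 | 5 | 3742.4

Group songs by genre.
Per group compute: SUM(plays), COUNT(*), ROUND(AVG(plays), 2).
  folk: ids {17, 27, 40} → SUM(plays)=15472, COUNT(*)=3, ROUND(AVG(plays), 2)=5157.33
  metal: ids {2, 4, 21, 29, 32} → SUM(plays)=25084, COUNT(*)=5, ROUND(AVG(plays), 2)=5016.8
  rock: ids {6, 8, 26, 30, 39} → SUM(plays)=18712, COUNT(*)=5, ROUND(AVG(plays), 2)=3742.4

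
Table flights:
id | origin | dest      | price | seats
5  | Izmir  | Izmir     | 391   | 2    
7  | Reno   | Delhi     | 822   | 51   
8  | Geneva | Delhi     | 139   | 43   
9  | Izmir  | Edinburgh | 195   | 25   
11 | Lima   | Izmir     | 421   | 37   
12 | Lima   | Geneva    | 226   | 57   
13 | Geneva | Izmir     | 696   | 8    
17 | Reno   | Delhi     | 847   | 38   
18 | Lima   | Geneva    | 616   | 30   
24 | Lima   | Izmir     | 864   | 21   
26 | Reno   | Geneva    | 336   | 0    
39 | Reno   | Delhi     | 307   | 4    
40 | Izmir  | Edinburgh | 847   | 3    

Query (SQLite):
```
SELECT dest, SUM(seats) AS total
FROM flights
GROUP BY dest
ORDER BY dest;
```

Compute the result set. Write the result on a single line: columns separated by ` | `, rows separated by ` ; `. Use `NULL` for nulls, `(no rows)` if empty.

Partition flights by dest; compute SUM(seats) within each group.
  Delhi: ids {7, 8, 17, 39} → SUM(seats)=136
  Edinburgh: ids {9, 40} → SUM(seats)=28
  Geneva: ids {12, 18, 26} → SUM(seats)=87
  Izmir: ids {5, 11, 13, 24} → SUM(seats)=68

Delhi | 136 ; Edinburgh | 28 ; Geneva | 87 ; Izmir | 68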